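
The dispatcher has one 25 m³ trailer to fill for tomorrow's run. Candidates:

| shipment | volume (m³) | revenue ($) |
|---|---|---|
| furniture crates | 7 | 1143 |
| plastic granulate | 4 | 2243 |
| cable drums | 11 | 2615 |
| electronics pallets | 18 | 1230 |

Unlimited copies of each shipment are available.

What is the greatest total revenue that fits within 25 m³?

13458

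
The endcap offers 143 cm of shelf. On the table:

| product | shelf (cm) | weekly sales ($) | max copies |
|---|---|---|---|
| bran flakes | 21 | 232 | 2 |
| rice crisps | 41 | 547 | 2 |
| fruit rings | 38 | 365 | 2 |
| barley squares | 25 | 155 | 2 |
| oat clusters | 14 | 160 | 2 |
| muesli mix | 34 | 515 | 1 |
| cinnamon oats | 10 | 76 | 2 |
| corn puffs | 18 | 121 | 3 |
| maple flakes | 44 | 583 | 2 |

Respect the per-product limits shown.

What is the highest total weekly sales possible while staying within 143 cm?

Filling by ratio: 2×rice crisps + oat clusters + muesli mix + cinnamon oats for 1845, with 3 cm left unused.
Reworking the packing: bran flakes + muesli mix + 2×maple flakes uses 143 cm and improves the total to 1913.
Every other selection either busts 143 cm or exceeds an availability limit or fails to beat 1913.

1913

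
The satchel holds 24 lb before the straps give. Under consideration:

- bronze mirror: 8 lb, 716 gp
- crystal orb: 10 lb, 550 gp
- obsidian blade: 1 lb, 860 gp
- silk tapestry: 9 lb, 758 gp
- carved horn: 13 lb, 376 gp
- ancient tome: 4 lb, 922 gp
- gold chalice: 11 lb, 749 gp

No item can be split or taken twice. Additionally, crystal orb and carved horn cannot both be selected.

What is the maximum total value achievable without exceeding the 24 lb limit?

3256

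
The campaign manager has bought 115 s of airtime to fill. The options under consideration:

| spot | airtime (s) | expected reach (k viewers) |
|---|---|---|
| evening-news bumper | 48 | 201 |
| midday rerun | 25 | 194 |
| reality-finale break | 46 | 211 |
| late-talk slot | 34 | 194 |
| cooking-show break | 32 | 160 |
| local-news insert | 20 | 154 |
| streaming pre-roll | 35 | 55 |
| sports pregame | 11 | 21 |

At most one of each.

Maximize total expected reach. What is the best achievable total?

702

By expected reach per s: midday rerun 7.76, local-news insert 7.70, late-talk slot 5.71, cooking-show break 5.00 lead.
Best packing: midday rerun + late-talk slot + cooking-show break + local-news insert — 111 s, 702 total.
The closest alternative, midday rerun + reality-finale break + late-talk slot, reaches only 599.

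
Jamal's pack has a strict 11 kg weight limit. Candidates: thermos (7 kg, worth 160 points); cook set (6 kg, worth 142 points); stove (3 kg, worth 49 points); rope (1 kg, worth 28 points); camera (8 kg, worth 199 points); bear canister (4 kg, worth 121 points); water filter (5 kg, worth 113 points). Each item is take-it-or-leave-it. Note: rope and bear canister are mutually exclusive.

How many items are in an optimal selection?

2

Best achievable utility is 281.
For example thermos + bear canister achieves it, using 11 kg.
All optima have 2 items.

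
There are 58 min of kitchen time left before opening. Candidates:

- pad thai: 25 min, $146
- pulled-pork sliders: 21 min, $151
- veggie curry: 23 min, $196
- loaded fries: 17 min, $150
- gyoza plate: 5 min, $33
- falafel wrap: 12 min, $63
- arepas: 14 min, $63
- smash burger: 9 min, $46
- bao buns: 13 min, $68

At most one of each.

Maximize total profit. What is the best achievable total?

447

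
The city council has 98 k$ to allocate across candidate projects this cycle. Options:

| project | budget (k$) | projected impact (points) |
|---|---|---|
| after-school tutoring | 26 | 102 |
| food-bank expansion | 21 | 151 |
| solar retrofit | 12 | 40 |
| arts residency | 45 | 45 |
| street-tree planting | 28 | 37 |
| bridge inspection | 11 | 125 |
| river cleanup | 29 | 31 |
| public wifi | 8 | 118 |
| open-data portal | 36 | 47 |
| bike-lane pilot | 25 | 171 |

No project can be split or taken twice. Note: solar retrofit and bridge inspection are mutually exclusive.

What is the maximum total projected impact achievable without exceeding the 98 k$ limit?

667

Density check — public wifi 14.75, bridge inspection 11.36, food-bank expansion 7.19 are the best per k$.
Taking after-school tutoring + food-bank expansion + bridge inspection + public wifi + bike-lane pilot: 91 k$ used, 667 in projected impact.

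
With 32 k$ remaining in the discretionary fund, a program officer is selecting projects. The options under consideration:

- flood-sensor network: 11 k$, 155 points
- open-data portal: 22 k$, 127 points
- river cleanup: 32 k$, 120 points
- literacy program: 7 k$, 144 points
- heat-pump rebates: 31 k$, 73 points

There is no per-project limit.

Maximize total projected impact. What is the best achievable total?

587

A density-first pass picks 4×literacy program — 576 at 28 k$.
Dropping literacy program frees 7 k$; slotting in flood-sensor network (11 k$) lifts the total to 587 at 32 k$.
Nothing else within 32 k$ beats 587.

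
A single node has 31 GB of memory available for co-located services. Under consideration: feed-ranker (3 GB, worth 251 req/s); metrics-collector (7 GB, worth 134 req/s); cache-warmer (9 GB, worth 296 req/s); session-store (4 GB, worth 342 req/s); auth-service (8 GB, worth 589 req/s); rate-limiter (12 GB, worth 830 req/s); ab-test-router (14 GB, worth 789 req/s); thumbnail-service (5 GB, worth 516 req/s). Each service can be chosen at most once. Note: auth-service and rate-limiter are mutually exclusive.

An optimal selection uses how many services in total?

4

Best achievable throughput is 2236.
For example session-store + auth-service + ab-test-router + thumbnail-service achieves it, using 31 GB.
Any selection reaching 2236 contains exactly 4 services.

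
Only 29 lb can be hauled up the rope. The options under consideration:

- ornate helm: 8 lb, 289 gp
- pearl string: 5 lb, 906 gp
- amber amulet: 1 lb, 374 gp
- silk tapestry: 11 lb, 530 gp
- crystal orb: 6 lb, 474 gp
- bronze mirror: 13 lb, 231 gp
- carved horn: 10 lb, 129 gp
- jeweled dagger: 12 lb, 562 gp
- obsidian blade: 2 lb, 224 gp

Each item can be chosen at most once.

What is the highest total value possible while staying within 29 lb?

Density check — amber amulet 374.00, pearl string 181.20, obsidian blade 112.00, crystal orb 79.00 are the best per lb.
Filling by ratio: pearl string + amber amulet + silk tapestry + crystal orb + obsidian blade for 2508, with 4 lb left unused.
Dropping silk tapestry frees 11 lb; slotting in jeweled dagger (12 lb) lifts the total to 2540 at 26 lb.
Runner-up pearl string + amber amulet + silk tapestry + crystal orb + obsidian blade tops out at 2508.

2540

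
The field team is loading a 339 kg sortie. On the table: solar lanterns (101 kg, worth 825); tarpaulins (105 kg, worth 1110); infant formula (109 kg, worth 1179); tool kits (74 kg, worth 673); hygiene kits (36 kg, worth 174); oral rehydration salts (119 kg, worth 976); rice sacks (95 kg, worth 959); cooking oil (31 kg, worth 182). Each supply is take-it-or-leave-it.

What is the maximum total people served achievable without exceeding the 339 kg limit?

Ranking by ratio (people served/kg): infant formula 10.82, tarpaulins 10.57, rice sacks 10.09.
A density-first pass picks tarpaulins + infant formula + rice sacks — 3248 at 309 kg.
Dropping rice sacks frees 95 kg; slotting in oral rehydration salts (119 kg) lifts the total to 3265 at 333 kg.
No other feasible combination exceeds 3265.

3265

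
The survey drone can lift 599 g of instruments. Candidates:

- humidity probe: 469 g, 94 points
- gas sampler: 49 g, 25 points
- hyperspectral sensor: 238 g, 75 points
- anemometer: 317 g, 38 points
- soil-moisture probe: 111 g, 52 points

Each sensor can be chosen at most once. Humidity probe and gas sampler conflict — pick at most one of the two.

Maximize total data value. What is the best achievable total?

152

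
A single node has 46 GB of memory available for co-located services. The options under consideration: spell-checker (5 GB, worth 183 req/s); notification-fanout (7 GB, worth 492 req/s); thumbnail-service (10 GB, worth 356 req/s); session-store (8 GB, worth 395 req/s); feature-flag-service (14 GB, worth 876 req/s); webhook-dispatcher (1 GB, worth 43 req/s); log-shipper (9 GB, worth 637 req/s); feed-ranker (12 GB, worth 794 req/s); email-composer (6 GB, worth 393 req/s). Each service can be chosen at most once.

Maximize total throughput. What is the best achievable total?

A density-first pass picks notification-fanout + session-store + webhook-dispatcher + log-shipper + feed-ranker + email-composer — 2754 at 43 GB.
But spell-checker + feature-flag-service + log-shipper + feed-ranker + email-composer fits in 46 GB and reaches 2883.
The closest alternative, notification-fanout + feature-flag-service + webhook-dispatcher + log-shipper + feed-ranker, reaches only 2842.

2883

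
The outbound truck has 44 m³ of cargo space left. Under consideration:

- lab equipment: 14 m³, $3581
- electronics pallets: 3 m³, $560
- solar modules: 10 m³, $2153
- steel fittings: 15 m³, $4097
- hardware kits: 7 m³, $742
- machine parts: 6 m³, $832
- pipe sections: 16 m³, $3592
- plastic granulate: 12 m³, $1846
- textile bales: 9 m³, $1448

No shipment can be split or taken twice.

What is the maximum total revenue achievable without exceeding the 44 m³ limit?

10402

Ranking by ratio (revenue/m³): steel fittings 273.13, lab equipment 255.79, pipe sections 224.50.
The ratio heuristic lands on lab equipment + electronics pallets + solar modules + steel fittings (10391) but leaves 2 m³ idle.
Replace lab equipment with pipe sections: the trade gains 11 net, giving 10402 at 44 m³.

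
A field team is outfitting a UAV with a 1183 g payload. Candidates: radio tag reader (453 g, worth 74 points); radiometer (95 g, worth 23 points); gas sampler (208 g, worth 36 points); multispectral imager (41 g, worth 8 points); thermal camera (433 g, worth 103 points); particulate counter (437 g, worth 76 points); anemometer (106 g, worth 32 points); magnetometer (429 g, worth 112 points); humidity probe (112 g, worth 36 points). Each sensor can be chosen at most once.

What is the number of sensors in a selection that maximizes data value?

5

The maximum data value within 1183 g is 306.
radiometer + thermal camera + anemometer + magnetometer + humidity probe hits 306 at 1175 g.
Every optimal selection uses 5 sensors.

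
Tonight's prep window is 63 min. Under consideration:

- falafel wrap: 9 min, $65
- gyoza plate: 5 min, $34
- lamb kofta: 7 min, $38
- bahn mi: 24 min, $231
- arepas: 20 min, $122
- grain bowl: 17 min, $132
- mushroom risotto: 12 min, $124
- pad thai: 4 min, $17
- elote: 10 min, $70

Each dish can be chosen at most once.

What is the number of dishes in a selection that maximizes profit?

Optimal total is 557.
For example bahn mi + grain bowl + mushroom risotto + elote achieves it, using 63 min.
All optima have 4 dishes.

4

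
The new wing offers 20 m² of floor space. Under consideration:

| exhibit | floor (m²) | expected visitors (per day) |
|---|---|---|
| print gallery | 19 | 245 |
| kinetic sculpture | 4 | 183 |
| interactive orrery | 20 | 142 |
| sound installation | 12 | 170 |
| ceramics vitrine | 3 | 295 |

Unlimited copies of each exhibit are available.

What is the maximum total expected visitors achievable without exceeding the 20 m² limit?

6×ceramics vitrine uses 18 of the 20 m² and totals 1770.
Every other selection either busts 20 m² or fails to beat 1770.

1770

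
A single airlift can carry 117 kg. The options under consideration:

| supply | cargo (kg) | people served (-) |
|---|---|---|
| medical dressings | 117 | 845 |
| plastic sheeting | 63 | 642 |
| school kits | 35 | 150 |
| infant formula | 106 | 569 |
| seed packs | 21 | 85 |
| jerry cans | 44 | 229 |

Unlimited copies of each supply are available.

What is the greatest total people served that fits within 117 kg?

871

Plastic sheeting + jerry cans uses 107 of the 117 kg and totals 871.
Nothing else within 117 kg beats 871.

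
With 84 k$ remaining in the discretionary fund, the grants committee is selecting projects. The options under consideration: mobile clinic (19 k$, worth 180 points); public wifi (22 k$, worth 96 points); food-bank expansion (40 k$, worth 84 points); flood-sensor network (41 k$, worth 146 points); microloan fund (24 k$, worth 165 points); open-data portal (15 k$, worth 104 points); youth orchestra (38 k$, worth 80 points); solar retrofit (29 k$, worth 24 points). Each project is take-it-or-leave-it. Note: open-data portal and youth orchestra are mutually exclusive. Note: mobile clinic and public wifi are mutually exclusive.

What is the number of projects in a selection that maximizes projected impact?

Best achievable projected impact is 491.
One optimal bundle: mobile clinic + flood-sensor network + microloan fund (84 k$).
Any selection reaching 491 contains exactly 3 projects.

3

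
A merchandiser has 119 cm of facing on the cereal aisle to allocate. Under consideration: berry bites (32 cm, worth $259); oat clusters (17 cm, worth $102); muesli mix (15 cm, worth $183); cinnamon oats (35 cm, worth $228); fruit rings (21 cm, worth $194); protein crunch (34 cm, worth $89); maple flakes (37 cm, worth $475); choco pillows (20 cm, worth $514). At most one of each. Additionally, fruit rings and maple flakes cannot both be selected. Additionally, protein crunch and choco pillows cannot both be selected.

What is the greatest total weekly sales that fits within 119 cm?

Best packing: berry bites + muesli mix + maple flakes + choco pillows — 104 cm, 1431 total.
That's the maximum — no feasible swap from here does better than 1431.

1431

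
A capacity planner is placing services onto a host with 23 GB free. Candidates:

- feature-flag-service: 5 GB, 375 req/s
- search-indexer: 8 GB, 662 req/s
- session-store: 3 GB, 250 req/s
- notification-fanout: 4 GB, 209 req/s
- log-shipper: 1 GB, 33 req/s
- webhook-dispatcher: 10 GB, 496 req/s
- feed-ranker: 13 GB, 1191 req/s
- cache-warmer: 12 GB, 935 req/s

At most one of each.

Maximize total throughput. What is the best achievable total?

1886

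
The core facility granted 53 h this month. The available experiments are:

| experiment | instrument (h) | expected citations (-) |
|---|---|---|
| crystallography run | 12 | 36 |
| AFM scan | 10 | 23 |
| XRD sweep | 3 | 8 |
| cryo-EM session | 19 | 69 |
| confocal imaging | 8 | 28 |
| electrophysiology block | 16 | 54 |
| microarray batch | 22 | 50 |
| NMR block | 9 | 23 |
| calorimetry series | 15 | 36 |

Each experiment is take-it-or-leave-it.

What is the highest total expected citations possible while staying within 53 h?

By expected citations per h: cryo-EM session 3.63, confocal imaging 3.50, electrophysiology block 3.38 lead.
Taking the top-ratio experiments first gives XRD sweep + cryo-EM session + confocal imaging + electrophysiology block for 159 (46 h).
The 3 h tied up in XRD sweep is better spent on AFM scan — total rises to 174 (53 h).
That's the maximum — no swap from here does better than 174.

174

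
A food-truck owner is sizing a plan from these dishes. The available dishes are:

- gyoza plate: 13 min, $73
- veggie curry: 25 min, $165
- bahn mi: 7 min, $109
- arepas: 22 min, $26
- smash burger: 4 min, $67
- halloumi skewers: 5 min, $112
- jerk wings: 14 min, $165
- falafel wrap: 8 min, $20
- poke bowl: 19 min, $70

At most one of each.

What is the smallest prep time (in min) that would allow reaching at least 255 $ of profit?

16

Need the lightest bundle worth ≥ 255.
bahn mi + smash burger + halloumi skewers: 288 profit at 16 min.
Below 16 min the best achievable stays under 255.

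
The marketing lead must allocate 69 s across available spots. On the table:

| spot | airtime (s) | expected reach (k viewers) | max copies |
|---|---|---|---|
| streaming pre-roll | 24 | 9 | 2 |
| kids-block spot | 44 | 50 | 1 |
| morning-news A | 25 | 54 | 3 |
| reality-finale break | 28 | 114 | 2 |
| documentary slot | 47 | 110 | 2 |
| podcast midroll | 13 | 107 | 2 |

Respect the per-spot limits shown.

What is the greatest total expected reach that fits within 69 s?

Density check — podcast midroll 8.23, reality-finale break 4.07, documentary slot 2.34 are the best per s.
The ratio heuristic lands on reality-finale break + 2×podcast midroll (328) but leaves 15 s idle.
Replace podcast midroll with reality-finale break: the trade gains 7 net, giving 335 at 69 s.
No other feasible combination exceeds 335.

335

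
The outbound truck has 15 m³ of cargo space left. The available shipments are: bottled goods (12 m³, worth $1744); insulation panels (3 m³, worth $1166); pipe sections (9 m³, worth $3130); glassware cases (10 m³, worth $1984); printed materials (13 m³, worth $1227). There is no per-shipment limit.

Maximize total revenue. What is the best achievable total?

Best packing: 5×insulation panels — 15 m³, 5830 total.
That's the maximum — no swap from here does better than 5830.

5830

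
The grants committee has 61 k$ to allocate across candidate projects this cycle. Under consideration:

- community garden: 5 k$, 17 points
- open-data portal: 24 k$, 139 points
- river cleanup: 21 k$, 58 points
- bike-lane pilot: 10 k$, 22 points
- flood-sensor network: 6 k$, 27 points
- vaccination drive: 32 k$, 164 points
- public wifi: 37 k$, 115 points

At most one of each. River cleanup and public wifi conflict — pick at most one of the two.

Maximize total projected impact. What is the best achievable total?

320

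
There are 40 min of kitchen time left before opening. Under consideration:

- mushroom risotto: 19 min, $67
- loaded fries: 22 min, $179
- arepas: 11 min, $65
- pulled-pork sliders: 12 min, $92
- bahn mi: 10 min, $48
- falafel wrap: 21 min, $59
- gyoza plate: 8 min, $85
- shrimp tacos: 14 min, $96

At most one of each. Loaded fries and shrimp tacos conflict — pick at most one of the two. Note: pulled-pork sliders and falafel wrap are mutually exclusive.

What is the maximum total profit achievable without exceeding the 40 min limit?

312

By profit per min: gyoza plate 10.62, loaded fries 8.14, pulled-pork sliders 7.67, shrimp tacos 6.86 lead.
Loaded fries + bahn mi + gyoza plate uses 40 of the 40 min and totals 312.
Runner-up pulled-pork sliders + gyoza plate + shrimp tacos tops out at 273.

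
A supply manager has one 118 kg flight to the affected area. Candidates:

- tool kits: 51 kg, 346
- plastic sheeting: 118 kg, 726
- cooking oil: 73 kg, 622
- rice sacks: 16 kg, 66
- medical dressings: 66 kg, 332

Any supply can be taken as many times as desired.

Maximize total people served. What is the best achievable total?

By people served per kg: cooking oil 8.52, tool kits 6.78, plastic sheeting 6.15 lead.
Taking the top-ratio supplies first gives cooking oil + 2×rice sacks for 754 (105 kg).
Replace cooking oil and rice sacks with 2×tool kits: the trade gains 4 net, giving 758 at 118 kg.

758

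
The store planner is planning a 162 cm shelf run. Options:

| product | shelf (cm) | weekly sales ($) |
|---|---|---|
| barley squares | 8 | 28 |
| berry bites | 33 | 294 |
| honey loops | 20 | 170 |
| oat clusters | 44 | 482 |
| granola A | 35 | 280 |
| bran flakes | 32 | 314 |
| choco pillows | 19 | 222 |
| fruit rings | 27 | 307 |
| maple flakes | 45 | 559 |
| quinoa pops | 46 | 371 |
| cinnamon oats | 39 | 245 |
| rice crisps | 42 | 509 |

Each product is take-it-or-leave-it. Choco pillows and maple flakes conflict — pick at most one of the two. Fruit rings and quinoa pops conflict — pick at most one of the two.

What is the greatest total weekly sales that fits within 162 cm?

1857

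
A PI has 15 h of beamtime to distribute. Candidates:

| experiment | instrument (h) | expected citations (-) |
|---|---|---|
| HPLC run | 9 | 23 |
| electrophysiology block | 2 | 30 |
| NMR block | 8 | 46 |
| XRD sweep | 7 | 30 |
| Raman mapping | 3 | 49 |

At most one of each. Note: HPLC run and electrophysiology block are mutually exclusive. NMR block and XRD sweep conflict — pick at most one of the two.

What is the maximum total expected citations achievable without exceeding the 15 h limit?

Electrophysiology block + NMR block + Raman mapping uses 13 of the 15 h and totals 125.

125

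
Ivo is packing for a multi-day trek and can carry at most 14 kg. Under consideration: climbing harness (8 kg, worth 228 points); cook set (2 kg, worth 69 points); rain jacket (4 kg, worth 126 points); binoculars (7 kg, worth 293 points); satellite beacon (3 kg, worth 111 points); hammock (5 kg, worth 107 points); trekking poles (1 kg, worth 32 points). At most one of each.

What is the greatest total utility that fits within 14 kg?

530

Filling by ratio: cook set + binoculars + satellite beacon + trekking poles for 505, with 1 kg left unused.
The 3 kg tied up in cook set and trekking poles is better spent on rain jacket — total rises to 530 (14 kg).
The closest alternative, cook set + rain jacket + binoculars + trekking poles, reaches only 520.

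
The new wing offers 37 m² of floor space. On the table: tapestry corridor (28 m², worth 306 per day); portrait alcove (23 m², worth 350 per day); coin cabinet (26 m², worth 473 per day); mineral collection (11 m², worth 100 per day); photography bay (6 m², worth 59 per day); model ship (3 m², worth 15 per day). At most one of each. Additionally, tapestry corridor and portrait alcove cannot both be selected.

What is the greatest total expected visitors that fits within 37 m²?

573

Greedy by ratio would take coin cabinet + photography bay + model ship: 35 m² used, total 547.
The 9 m² tied up in photography bay and model ship is better spent on mineral collection — total rises to 573 (37 m²).
Runner-up coin cabinet + photography bay + model ship tops out at 547.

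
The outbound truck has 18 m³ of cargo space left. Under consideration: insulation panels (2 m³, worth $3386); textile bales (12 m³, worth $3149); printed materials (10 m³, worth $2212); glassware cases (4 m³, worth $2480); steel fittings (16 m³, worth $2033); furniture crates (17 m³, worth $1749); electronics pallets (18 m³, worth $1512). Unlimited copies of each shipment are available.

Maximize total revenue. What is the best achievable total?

The ratio ordering already packs tightly: 9×insulation panels, 18 m³, 30474.
Every other selection either busts 18 m³ or fails to beat 30474.

30474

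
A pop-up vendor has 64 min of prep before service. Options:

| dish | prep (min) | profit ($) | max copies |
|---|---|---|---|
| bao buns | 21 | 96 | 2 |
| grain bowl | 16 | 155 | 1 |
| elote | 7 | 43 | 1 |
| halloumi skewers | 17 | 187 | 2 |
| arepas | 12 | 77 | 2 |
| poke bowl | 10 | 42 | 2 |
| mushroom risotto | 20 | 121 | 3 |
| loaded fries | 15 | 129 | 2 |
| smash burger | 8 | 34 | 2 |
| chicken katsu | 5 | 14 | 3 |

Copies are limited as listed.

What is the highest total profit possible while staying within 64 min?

Taking the top-ratio dishes first gives grain bowl + 2×halloumi skewers + arepas for 606 (62 min).
Dropping grain bowl and arepas frees 28 min; slotting in 2×loaded fries (30 min) lifts the total to 632 at 64 min.
Every other selection either busts 64 min or exceeds an availability limit or fails to beat 632.

632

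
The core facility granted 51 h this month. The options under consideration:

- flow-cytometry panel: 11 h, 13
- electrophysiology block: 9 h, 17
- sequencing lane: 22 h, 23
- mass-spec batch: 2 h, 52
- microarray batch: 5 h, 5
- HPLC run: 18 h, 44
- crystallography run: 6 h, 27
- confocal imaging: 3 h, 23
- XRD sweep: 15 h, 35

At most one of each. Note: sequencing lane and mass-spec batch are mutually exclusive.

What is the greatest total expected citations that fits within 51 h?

186

Mass-spec batch + microarray batch + HPLC run + crystallography run + confocal imaging + XRD sweep uses 49 of the 51 h and totals 186.
Runner-up mass-spec batch + HPLC run + crystallography run + confocal imaging + XRD sweep tops out at 181.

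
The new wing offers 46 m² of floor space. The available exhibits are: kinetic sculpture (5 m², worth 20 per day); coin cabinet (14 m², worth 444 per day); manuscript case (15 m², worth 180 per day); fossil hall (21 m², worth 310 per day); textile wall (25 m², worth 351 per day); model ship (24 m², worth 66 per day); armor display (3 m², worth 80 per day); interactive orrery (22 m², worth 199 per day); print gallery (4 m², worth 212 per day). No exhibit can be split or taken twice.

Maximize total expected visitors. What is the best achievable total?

1087

Greedy by ratio would take coin cabinet + fossil hall + armor display + print gallery: 42 m² used, total 1046.
Replace fossil hall with textile wall: the trade gains 41 net, giving 1087 at 46 m².
Runner-up coin cabinet + fossil hall + armor display + print gallery tops out at 1046.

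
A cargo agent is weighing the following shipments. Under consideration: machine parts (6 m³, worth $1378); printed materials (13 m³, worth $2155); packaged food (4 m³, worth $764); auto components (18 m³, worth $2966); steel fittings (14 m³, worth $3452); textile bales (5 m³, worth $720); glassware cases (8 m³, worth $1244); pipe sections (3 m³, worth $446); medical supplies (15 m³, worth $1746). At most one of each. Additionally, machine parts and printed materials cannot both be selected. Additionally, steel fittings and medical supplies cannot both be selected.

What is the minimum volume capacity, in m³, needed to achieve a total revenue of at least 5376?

24

Minimise m³ subject to total revenue ≥ 5376.
machine parts + packaged food + steel fittings reaches 5594 using 24 m³.
Below 24 m³ the best achievable stays under 5376.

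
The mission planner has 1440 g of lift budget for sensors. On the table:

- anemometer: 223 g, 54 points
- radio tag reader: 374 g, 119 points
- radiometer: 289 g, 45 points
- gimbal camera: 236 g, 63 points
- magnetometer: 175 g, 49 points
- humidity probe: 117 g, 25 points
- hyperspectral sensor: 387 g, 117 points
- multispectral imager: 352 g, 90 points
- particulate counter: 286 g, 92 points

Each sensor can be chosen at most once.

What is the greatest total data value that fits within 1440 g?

The ratio heuristic lands on radio tag reader + magnetometer + humidity probe + hyperspectral sensor + particulate counter (402) but leaves 101 g idle.
Dropping magnetometer and humidity probe frees 292 g; slotting in multispectral imager (352 g) lifts the total to 418 at 1399 g.
Runner-up radio tag reader + gimbal camera + humidity probe + hyperspectral sensor + particulate counter tops out at 416.

418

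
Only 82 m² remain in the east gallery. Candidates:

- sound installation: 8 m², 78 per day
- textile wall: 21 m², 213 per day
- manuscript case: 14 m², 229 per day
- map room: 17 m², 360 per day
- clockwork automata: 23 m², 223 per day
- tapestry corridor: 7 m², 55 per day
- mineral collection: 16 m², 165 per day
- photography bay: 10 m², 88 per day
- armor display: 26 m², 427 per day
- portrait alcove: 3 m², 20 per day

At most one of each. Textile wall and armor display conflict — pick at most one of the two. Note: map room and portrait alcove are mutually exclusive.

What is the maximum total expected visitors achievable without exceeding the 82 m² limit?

Ranking by ratio (expected visitors/m²): map room 21.18, armor display 16.42, manuscript case 16.36.
Sound installation + manuscript case + map room + mineral collection + armor display uses 81 of the 82 m² and totals 1259.
Nothing else feasible within 82 m² beats 1259.

1259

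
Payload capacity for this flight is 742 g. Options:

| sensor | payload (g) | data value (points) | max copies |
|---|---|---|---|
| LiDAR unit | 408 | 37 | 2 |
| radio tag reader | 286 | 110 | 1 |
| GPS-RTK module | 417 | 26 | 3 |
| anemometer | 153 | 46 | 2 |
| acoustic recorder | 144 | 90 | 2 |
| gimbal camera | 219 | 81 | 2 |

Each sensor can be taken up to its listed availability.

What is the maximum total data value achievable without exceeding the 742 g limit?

A density-first pass picks radio tag reader + anemometer + 2×acoustic recorder — 336 at 727 g.
The 439 g tied up in radio tag reader and anemometer is better spent on 2×gimbal camera — total rises to 342 (726 g).

342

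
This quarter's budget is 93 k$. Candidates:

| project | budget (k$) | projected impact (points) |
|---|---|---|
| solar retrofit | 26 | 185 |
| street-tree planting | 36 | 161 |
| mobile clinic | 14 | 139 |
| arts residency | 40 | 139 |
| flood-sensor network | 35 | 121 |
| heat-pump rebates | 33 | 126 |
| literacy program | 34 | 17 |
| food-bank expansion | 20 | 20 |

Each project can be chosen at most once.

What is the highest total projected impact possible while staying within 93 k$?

Best packing: solar retrofit + street-tree planting + mobile clinic — 76 k$, 485 total.
Runner-up solar retrofit + mobile clinic + heat-pump rebates + food-bank expansion tops out at 470.

485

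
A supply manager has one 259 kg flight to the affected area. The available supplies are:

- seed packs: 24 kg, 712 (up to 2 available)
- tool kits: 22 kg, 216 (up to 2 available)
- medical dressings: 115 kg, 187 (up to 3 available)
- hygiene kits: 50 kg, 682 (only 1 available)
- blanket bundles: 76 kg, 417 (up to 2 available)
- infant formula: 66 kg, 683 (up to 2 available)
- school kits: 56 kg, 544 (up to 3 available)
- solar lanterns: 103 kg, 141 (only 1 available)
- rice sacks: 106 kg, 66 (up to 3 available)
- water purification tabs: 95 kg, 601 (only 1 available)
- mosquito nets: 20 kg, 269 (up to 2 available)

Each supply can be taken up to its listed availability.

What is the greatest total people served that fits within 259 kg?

Best packing: 2×seed packs + 2×tool kits + hygiene kits + infant formula + 2×mosquito nets — 248 kg, 3759 total.

3759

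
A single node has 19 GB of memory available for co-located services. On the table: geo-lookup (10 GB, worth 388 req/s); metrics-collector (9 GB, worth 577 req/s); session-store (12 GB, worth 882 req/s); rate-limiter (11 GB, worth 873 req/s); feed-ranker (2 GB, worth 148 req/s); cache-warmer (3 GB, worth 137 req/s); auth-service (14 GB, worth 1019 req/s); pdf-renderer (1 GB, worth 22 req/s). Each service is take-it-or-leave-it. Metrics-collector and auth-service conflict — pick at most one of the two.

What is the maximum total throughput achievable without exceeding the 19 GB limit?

1304

Ranking by ratio (throughput/GB): rate-limiter 79.36, feed-ranker 74.00, session-store 73.50, auth-service 72.79.
Filling by ratio: rate-limiter + feed-ranker + cache-warmer + pdf-renderer for 1180, with 2 GB left unused.
The 12 GB tied up in rate-limiter and pdf-renderer is better spent on auth-service — total rises to 1304 (19 GB).
The closest alternative, session-store + feed-ranker + cache-warmer + pdf-renderer, reaches only 1189.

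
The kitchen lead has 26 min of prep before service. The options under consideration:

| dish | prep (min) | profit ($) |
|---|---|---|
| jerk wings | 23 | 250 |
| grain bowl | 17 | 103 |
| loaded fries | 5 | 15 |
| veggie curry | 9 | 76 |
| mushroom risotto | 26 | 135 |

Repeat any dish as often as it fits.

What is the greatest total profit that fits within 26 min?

Density check — jerk wings 10.87, veggie curry 8.44, grain bowl 6.06 are the best per min.
Taking jerk wings: 23 min used, 250 in profit.
Every other selection either busts 26 min or fails to beat 250.

250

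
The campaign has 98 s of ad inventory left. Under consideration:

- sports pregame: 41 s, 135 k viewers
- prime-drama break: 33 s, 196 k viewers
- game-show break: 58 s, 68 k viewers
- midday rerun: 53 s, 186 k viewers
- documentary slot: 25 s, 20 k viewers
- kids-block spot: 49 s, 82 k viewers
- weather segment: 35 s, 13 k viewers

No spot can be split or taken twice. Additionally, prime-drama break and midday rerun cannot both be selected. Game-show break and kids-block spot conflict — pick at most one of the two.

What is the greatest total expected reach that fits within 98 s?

331

Taking sports pregame + prime-drama break: 74 s used, 331 in expected reach.
Next best is sports pregame + midday rerun at 321 (94 s) — short by 10.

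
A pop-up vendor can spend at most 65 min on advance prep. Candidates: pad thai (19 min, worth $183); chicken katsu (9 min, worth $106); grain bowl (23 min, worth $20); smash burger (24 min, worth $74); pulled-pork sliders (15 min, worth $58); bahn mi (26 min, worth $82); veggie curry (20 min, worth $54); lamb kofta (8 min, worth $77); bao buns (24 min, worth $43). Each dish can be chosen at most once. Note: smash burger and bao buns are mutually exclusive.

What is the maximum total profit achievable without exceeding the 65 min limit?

448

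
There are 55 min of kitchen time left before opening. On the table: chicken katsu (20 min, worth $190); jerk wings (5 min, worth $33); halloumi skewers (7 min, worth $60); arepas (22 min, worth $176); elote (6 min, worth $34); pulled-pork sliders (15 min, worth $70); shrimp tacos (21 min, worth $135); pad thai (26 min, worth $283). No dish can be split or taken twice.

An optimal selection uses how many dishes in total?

3

Best achievable profit is 533.
For example chicken katsu + halloumi skewers + pad thai achieves it, using 53 min.
All optima have 3 dishes.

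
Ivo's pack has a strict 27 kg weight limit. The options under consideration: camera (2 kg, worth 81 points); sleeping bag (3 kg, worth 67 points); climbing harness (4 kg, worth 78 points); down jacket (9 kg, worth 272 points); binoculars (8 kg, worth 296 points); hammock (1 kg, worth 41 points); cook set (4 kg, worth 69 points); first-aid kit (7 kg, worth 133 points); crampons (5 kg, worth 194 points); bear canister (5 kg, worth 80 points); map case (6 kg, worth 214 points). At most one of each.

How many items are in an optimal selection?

Optimal total is 910.
camera + sleeping bag + down jacket + binoculars + crampons hits 910 at 27 kg.
Any selection reaching 910 contains exactly 5 items.

5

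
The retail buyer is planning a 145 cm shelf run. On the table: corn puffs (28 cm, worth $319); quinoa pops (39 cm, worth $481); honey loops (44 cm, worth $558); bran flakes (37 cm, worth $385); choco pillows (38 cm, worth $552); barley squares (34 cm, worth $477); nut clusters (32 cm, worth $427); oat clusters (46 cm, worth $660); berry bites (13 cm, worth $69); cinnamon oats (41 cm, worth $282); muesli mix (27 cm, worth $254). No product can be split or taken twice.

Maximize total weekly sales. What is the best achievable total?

Greedy by ratio would take choco pillows + barley squares + oat clusters + muesli mix: 145 cm used, total 1943.
The 61 cm tied up in barley squares and muesli mix is better spent on corn puffs + nut clusters — total rises to 1958 (144 cm).

1958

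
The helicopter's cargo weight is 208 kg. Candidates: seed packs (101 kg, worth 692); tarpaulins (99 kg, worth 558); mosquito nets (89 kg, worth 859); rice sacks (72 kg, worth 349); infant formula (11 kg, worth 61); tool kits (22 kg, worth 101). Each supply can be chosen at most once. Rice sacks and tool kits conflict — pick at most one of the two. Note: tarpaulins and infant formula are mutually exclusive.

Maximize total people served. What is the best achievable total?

1612

Density check — mosquito nets 9.65, seed packs 6.85, tarpaulins 5.64, infant formula 5.55 are the best per kg.
Taking seed packs + mosquito nets + infant formula: 201 kg used, 1612 in people served.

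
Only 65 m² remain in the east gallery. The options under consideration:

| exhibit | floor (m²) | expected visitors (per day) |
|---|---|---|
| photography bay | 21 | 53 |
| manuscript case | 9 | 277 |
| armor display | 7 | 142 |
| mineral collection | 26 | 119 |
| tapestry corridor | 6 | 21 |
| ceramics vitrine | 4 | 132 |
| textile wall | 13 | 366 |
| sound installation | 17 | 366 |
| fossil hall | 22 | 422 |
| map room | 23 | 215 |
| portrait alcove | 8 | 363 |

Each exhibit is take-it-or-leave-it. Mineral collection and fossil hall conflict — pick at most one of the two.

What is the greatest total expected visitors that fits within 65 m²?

1702

Filling by ratio: manuscript case + armor display + tapestry corridor + ceramics vitrine + textile wall + sound installation + portrait alcove for 1667, with 1 m² left unused.
The 23 m² tied up in tapestry corridor and sound installation is better spent on fossil hall — total rises to 1702 (63 m²).
Every other selection either busts 65 m² or breaks a pairing rule or fails to beat 1702.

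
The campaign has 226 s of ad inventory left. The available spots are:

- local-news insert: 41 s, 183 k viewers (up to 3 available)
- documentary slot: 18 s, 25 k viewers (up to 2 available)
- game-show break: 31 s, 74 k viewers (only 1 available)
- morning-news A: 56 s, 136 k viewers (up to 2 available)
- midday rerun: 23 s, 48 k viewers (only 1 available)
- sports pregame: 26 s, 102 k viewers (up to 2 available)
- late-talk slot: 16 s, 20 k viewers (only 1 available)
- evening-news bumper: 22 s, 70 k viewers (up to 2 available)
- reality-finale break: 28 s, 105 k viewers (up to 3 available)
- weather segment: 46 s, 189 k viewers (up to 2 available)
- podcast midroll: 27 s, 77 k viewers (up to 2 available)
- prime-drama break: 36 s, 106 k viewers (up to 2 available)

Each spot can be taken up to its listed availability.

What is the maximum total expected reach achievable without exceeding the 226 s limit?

A density-first pass picks 3×local-news insert + 2×weather segment — 927 at 215 s.
Dropping local-news insert frees 41 s; slotting in 2×sports pregame (52 s) lifts the total to 948 at 226 s.
Every other selection either busts 226 s or exceeds an availability limit or fails to beat 948.

948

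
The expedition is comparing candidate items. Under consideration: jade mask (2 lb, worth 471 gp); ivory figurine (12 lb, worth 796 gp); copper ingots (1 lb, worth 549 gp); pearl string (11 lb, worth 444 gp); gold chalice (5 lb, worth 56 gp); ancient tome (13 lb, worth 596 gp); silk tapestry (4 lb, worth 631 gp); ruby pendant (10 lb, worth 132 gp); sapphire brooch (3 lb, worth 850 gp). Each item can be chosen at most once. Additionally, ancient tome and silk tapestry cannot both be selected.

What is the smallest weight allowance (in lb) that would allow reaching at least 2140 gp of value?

Look for the lowest-weight combination reaching 2140.
Taking jade mask + copper ingots + silk tapestry + sapphire brooch gives 2501 (≥ 2140) for 10 lb.
Below 10 lb the best achievable stays under 2140.

10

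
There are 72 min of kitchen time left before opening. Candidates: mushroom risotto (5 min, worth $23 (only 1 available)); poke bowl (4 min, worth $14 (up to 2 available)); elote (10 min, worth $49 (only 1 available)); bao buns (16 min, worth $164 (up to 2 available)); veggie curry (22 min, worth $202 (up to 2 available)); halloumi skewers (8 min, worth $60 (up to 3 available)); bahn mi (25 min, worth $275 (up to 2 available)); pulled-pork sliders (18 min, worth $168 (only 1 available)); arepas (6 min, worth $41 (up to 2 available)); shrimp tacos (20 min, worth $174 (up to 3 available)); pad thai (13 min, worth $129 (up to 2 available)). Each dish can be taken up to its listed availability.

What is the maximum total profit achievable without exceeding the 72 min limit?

755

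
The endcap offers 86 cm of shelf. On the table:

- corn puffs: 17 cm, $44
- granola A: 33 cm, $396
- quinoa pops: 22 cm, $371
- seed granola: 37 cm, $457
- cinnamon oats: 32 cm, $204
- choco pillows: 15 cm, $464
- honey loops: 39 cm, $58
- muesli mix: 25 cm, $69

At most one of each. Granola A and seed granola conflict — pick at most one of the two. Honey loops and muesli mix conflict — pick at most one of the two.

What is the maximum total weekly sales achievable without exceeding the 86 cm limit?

1292

Ranking by ratio (weekly sales/cm): choco pillows 30.93, quinoa pops 16.86, seed granola 12.35, granola A 12.00.
Best packing: quinoa pops + seed granola + choco pillows — 74 cm, 1292 total.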